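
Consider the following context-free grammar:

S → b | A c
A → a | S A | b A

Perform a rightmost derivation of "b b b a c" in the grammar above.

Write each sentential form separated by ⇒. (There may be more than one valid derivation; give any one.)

S ⇒ A c ⇒ b A c ⇒ b b A c ⇒ b b b A c ⇒ b b b a c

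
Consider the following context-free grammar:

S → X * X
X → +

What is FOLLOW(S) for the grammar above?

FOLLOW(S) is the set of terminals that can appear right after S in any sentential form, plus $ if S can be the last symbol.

We compute FOLLOW(S) using the standard algorithm.
FOLLOW(S) starts with {$}.
FIRST(S) = {+}
FIRST(X) = {+}
FOLLOW(S) = {$}
FOLLOW(X) = {$, *}
Therefore, FOLLOW(S) = {$}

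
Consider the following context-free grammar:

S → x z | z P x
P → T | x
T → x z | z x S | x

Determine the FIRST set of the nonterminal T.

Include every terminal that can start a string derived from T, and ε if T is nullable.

We compute FIRST(T) using the standard algorithm.
FIRST(P) = {x, z}
FIRST(S) = {x, z}
FIRST(T) = {x, z}
Therefore, FIRST(T) = {x, z}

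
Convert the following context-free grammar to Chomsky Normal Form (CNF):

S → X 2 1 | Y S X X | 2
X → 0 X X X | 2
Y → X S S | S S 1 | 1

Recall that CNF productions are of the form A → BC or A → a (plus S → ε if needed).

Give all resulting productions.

T2 → 2; T1 → 1; S → 2; T0 → 0; X → 2; Y → 1; S → X X0; X0 → T2 T1; S → Y X1; X1 → S X2; X2 → X X; X → T0 X3; X3 → X X4; X4 → X X; Y → X X5; X5 → S S; Y → S X6; X6 → S T1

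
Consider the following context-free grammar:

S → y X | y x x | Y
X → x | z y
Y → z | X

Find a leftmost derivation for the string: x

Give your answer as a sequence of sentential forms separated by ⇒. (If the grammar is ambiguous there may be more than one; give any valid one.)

S ⇒ Y ⇒ X ⇒ x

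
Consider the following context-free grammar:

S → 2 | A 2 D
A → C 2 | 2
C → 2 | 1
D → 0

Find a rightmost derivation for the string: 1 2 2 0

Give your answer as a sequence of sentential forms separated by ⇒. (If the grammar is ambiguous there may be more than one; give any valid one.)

S ⇒ A 2 D ⇒ A 2 0 ⇒ C 2 2 0 ⇒ 1 2 2 0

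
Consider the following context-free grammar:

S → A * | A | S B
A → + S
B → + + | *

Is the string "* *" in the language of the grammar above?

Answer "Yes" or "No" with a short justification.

No - no valid derivation exists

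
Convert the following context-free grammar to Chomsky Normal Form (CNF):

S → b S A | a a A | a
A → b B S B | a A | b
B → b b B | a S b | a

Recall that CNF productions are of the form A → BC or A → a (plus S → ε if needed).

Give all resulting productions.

TB → b; TA → a; S → a; A → b; B → a; S → TB X0; X0 → S A; S → TA X1; X1 → TA A; A → TB X2; X2 → B X3; X3 → S B; A → TA A; B → TB X4; X4 → TB B; B → TA X5; X5 → S TB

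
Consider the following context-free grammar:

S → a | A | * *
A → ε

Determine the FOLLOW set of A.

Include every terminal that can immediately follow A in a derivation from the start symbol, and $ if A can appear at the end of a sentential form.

We compute FOLLOW(A) using the standard algorithm.
FOLLOW(S) starts with {$}.
FIRST(A) = {ε}
FIRST(S) = {*, a, ε}
FOLLOW(A) = {$}
FOLLOW(S) = {$}
Therefore, FOLLOW(A) = {$}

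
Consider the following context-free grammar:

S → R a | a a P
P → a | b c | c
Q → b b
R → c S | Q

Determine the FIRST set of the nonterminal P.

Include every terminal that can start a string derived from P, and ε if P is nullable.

We compute FIRST(P) using the standard algorithm.
FIRST(P) = {a, b, c}
FIRST(Q) = {b}
FIRST(R) = {b, c}
FIRST(S) = {a, b, c}
Therefore, FIRST(P) = {a, b, c}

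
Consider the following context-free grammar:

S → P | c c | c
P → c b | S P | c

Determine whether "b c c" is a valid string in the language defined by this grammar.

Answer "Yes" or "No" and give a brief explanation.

No - no valid derivation exists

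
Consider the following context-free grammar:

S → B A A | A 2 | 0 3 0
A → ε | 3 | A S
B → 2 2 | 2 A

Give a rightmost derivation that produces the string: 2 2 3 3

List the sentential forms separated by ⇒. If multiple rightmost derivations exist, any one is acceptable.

S ⇒ B A A ⇒ B A 3 ⇒ B 3 3 ⇒ 2 2 3 3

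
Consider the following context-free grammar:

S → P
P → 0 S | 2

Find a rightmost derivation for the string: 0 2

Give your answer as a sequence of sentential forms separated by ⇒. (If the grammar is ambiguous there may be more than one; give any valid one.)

S ⇒ P ⇒ 0 S ⇒ 0 P ⇒ 0 2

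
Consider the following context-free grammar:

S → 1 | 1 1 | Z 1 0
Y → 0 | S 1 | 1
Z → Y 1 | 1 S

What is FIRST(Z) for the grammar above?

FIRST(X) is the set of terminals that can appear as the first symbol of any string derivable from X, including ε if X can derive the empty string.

We compute FIRST(Z) using the standard algorithm.
FIRST(S) = {0, 1}
FIRST(Y) = {0, 1}
FIRST(Z) = {0, 1}
Therefore, FIRST(Z) = {0, 1}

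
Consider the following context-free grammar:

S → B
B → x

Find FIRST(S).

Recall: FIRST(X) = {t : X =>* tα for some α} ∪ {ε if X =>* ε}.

We compute FIRST(S) using the standard algorithm.
FIRST(B) = {x}
FIRST(S) = {x}
Therefore, FIRST(S) = {x}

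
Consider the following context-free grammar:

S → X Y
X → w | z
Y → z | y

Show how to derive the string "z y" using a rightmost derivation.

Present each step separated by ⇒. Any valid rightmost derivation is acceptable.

S ⇒ X Y ⇒ X y ⇒ z y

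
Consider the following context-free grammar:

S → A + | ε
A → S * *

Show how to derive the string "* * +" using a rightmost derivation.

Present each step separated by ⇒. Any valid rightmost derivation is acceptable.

S ⇒ A + ⇒ S * * + ⇒ * * +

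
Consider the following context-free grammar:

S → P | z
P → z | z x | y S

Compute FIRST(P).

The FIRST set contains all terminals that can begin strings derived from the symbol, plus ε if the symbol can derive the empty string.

We compute FIRST(P) using the standard algorithm.
FIRST(P) = {y, z}
FIRST(S) = {y, z}
Therefore, FIRST(P) = {y, z}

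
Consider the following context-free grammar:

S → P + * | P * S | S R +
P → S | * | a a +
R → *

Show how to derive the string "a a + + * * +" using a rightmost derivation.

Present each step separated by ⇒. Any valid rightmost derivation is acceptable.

S ⇒ S R + ⇒ S * + ⇒ P + * * + ⇒ a a + + * * +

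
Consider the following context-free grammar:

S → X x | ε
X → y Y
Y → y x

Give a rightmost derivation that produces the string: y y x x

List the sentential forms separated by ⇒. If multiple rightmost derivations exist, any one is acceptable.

S ⇒ X x ⇒ y Y x ⇒ y y x x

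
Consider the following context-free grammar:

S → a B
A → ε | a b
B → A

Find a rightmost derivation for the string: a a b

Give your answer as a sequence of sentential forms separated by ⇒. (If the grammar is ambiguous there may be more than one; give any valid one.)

S ⇒ a B ⇒ a A ⇒ a a b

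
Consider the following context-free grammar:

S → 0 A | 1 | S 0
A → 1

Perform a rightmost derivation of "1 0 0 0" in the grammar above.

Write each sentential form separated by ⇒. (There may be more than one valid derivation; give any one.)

S ⇒ S 0 ⇒ S 0 0 ⇒ S 0 0 0 ⇒ 1 0 0 0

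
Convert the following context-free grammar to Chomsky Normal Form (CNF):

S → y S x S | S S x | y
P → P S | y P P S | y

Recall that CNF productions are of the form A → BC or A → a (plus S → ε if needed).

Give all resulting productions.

TY → y; TX → x; S → y; P → y; S → TY X0; X0 → S X1; X1 → TX S; S → S X2; X2 → S TX; P → P S; P → TY X3; X3 → P X4; X4 → P S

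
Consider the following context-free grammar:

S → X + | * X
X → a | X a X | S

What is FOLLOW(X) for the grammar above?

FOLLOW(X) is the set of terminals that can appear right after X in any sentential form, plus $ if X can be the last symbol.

We compute FOLLOW(X) using the standard algorithm.
FOLLOW(S) starts with {$}.
FIRST(S) = {*, a}
FIRST(X) = {*, a}
FOLLOW(S) = {$, +, a}
FOLLOW(X) = {$, +, a}
Therefore, FOLLOW(X) = {$, +, a}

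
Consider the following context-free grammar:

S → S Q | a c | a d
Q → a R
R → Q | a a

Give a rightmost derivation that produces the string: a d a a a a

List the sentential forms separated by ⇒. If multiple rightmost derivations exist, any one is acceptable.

S ⇒ S Q ⇒ S a R ⇒ S a Q ⇒ S a a R ⇒ S a a a a ⇒ a d a a a a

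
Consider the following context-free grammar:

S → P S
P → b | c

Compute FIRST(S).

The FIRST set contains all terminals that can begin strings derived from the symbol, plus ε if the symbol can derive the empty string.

We compute FIRST(S) using the standard algorithm.
FIRST(P) = {b, c}
FIRST(S) = {b, c}
Therefore, FIRST(S) = {b, c}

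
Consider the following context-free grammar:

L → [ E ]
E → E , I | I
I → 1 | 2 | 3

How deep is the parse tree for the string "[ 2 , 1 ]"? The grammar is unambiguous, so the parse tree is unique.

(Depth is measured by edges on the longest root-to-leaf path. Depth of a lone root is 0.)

4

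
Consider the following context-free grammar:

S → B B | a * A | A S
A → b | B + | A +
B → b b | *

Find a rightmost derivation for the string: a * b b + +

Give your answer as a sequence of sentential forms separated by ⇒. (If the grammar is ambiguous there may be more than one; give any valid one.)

S ⇒ a * A ⇒ a * A + ⇒ a * B + + ⇒ a * b b + +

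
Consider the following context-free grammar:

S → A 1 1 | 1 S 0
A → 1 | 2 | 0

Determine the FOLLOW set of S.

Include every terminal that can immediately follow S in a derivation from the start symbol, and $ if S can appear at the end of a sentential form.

We compute FOLLOW(S) using the standard algorithm.
FOLLOW(S) starts with {$}.
FIRST(A) = {0, 1, 2}
FIRST(S) = {0, 1, 2}
FOLLOW(A) = {1}
FOLLOW(S) = {$, 0}
Therefore, FOLLOW(S) = {$, 0}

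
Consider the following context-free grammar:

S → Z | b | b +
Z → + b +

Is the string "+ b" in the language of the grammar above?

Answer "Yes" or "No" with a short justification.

No - no valid derivation exists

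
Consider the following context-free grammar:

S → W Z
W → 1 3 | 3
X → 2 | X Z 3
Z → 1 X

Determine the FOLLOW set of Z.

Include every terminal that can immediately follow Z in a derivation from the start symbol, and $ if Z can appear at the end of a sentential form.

We compute FOLLOW(Z) using the standard algorithm.
FOLLOW(S) starts with {$}.
FIRST(S) = {1, 3}
FIRST(W) = {1, 3}
FIRST(X) = {2}
FIRST(Z) = {1}
FOLLOW(S) = {$}
FOLLOW(W) = {1}
FOLLOW(X) = {$, 1, 3}
FOLLOW(Z) = {$, 3}
Therefore, FOLLOW(Z) = {$, 3}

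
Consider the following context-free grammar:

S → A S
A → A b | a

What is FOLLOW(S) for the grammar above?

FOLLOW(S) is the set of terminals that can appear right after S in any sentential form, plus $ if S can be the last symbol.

We compute FOLLOW(S) using the standard algorithm.
FOLLOW(S) starts with {$}.
FIRST(A) = {a}
FIRST(S) = {a}
FOLLOW(A) = {a, b}
FOLLOW(S) = {$}
Therefore, FOLLOW(S) = {$}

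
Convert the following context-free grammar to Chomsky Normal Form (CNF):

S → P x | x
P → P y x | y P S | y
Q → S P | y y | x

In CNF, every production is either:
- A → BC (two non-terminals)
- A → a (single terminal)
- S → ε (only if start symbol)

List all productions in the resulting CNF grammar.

TX → x; S → x; TY → y; P → y; Q → x; S → P TX; P → P X0; X0 → TY TX; P → TY X1; X1 → P S; Q → S P; Q → TY TY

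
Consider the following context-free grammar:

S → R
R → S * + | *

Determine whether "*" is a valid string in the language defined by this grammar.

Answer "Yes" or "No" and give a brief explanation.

Yes - a valid derivation exists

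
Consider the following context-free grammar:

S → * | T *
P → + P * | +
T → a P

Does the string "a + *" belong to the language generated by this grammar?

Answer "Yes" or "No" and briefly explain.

Yes - a valid derivation exists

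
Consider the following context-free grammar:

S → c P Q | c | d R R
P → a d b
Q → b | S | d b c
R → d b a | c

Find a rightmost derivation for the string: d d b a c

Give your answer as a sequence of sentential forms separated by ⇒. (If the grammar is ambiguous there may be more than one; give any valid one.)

S ⇒ d R R ⇒ d R c ⇒ d d b a c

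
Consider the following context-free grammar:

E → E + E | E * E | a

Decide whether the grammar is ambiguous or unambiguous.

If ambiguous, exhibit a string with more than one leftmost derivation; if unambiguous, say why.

Ambiguous - the string 'a + a * a + a' has two distinct leftmost derivations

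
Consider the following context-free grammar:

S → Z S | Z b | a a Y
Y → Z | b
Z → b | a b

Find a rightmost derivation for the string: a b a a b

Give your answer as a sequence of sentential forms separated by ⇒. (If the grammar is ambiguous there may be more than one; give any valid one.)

S ⇒ Z S ⇒ Z a a Y ⇒ Z a a b ⇒ a b a a b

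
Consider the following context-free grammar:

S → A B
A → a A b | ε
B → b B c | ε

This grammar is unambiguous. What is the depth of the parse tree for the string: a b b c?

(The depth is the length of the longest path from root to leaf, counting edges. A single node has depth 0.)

3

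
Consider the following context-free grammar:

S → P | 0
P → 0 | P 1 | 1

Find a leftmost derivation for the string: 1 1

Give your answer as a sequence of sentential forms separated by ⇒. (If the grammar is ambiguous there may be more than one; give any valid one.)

S ⇒ P ⇒ P 1 ⇒ 1 1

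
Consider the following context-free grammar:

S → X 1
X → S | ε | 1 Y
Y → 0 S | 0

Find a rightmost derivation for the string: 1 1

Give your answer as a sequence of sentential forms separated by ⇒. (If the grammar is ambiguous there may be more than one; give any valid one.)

S ⇒ X 1 ⇒ S 1 ⇒ X 1 1 ⇒ 1 1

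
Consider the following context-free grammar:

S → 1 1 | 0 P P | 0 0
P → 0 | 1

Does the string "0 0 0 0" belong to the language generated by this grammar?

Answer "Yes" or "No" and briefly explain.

No - no valid derivation exists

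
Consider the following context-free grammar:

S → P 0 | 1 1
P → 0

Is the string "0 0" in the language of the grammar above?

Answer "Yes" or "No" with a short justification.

Yes - a valid derivation exists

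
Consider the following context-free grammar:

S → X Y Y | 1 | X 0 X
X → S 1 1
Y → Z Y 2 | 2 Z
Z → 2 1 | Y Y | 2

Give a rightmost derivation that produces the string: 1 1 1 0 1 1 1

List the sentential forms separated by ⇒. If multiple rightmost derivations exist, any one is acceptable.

S ⇒ X 0 X ⇒ X 0 S 1 1 ⇒ X 0 1 1 1 ⇒ S 1 1 0 1 1 1 ⇒ 1 1 1 0 1 1 1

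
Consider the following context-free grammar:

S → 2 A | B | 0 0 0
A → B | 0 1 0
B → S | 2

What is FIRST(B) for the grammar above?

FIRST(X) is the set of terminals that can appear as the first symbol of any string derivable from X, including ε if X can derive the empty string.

We compute FIRST(B) using the standard algorithm.
FIRST(A) = {0, 2}
FIRST(B) = {0, 2}
FIRST(S) = {0, 2}
Therefore, FIRST(B) = {0, 2}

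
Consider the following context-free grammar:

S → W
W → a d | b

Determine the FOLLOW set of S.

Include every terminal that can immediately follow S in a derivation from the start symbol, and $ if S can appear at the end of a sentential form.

We compute FOLLOW(S) using the standard algorithm.
FOLLOW(S) starts with {$}.
FIRST(S) = {a, b}
FIRST(W) = {a, b}
FOLLOW(S) = {$}
FOLLOW(W) = {$}
Therefore, FOLLOW(S) = {$}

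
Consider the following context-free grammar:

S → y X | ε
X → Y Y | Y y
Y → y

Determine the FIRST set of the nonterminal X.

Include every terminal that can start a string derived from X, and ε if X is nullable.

We compute FIRST(X) using the standard algorithm.
FIRST(S) = {y, ε}
FIRST(X) = {y}
FIRST(Y) = {y}
Therefore, FIRST(X) = {y}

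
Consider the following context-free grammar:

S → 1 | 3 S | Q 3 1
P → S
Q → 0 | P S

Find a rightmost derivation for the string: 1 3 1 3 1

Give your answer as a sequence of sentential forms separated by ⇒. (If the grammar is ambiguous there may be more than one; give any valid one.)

S ⇒ Q 3 1 ⇒ P S 3 1 ⇒ P 3 S 3 1 ⇒ P 3 1 3 1 ⇒ S 3 1 3 1 ⇒ 1 3 1 3 1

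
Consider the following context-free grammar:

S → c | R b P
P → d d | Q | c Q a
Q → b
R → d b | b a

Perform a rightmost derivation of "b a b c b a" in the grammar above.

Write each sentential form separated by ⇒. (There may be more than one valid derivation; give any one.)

S ⇒ R b P ⇒ R b c Q a ⇒ R b c b a ⇒ b a b c b a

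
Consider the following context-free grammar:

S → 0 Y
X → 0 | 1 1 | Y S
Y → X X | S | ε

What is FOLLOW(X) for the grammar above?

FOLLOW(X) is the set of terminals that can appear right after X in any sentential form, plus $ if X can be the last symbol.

We compute FOLLOW(X) using the standard algorithm.
FOLLOW(S) starts with {$}.
FIRST(S) = {0}
FIRST(X) = {0, 1}
FIRST(Y) = {0, 1, ε}
FOLLOW(S) = {$, 0, 1}
FOLLOW(X) = {$, 0, 1}
FOLLOW(Y) = {$, 0, 1}
Therefore, FOLLOW(X) = {$, 0, 1}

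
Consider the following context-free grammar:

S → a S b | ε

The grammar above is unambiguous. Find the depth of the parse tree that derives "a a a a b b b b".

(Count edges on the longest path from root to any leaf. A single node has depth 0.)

5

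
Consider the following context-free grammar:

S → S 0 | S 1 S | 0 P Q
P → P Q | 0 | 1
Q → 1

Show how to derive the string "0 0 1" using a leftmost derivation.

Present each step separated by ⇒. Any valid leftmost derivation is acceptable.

S ⇒ 0 P Q ⇒ 0 0 Q ⇒ 0 0 1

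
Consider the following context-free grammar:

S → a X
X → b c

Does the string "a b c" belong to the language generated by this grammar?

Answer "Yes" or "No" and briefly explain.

Yes - a valid derivation exists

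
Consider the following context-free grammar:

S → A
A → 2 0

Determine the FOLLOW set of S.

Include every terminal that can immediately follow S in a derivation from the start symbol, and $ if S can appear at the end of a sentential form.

We compute FOLLOW(S) using the standard algorithm.
FOLLOW(S) starts with {$}.
FIRST(A) = {2}
FIRST(S) = {2}
FOLLOW(A) = {$}
FOLLOW(S) = {$}
Therefore, FOLLOW(S) = {$}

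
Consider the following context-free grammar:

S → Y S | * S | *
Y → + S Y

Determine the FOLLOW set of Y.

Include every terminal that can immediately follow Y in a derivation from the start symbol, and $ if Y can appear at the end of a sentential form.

We compute FOLLOW(Y) using the standard algorithm.
FOLLOW(S) starts with {$}.
FIRST(S) = {*, +}
FIRST(Y) = {+}
FOLLOW(S) = {$, +}
FOLLOW(Y) = {*, +}
Therefore, FOLLOW(Y) = {*, +}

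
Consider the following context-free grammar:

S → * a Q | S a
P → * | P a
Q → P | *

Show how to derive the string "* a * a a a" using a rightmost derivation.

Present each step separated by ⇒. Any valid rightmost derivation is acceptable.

S ⇒ S a ⇒ S a a ⇒ S a a a ⇒ * a Q a a a ⇒ * a * a a a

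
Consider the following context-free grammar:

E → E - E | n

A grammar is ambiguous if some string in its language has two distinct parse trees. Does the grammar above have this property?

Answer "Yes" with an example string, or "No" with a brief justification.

Yes - the string 'n - n - n - n - n' has two distinct parse trees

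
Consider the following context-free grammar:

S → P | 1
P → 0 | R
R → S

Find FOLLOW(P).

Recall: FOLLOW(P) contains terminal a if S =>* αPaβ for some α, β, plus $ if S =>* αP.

We compute FOLLOW(P) using the standard algorithm.
FOLLOW(S) starts with {$}.
FIRST(P) = {0, 1}
FIRST(R) = {0, 1}
FIRST(S) = {0, 1}
FOLLOW(P) = {$}
FOLLOW(R) = {$}
FOLLOW(S) = {$}
Therefore, FOLLOW(P) = {$}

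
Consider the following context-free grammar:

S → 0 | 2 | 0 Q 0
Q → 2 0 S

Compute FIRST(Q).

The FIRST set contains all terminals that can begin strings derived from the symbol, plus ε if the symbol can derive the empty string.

We compute FIRST(Q) using the standard algorithm.
FIRST(Q) = {2}
FIRST(S) = {0, 2}
Therefore, FIRST(Q) = {2}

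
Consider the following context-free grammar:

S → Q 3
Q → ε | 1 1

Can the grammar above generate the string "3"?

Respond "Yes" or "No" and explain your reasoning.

Yes - a valid derivation exists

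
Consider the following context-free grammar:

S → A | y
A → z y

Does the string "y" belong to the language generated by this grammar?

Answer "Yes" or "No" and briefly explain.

Yes - a valid derivation exists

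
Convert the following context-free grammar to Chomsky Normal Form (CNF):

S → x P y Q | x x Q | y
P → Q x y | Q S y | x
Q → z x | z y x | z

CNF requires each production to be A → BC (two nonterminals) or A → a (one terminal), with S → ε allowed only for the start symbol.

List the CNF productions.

TX → x; TY → y; S → y; P → x; TZ → z; Q → z; S → TX X0; X0 → P X1; X1 → TY Q; S → TX X2; X2 → TX Q; P → Q X3; X3 → TX TY; P → Q X4; X4 → S TY; Q → TZ TX; Q → TZ X5; X5 → TY TX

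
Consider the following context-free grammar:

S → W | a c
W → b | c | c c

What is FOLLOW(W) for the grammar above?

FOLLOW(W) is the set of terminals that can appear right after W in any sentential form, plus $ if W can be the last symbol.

We compute FOLLOW(W) using the standard algorithm.
FOLLOW(S) starts with {$}.
FIRST(S) = {a, b, c}
FIRST(W) = {b, c}
FOLLOW(S) = {$}
FOLLOW(W) = {$}
Therefore, FOLLOW(W) = {$}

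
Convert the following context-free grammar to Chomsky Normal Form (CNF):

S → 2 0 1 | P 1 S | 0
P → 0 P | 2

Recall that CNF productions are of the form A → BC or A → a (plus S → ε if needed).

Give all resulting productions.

T2 → 2; T0 → 0; T1 → 1; S → 0; P → 2; S → T2 X0; X0 → T0 T1; S → P X1; X1 → T1 S; P → T0 P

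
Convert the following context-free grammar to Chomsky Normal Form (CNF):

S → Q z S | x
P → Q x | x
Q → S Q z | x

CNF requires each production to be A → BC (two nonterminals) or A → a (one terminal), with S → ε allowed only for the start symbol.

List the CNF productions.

TZ → z; S → x; TX → x; P → x; Q → x; S → Q X0; X0 → TZ S; P → Q TX; Q → S X1; X1 → Q TZ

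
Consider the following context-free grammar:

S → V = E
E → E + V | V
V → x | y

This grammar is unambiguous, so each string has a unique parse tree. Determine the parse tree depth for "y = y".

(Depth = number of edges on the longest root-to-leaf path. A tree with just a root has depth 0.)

3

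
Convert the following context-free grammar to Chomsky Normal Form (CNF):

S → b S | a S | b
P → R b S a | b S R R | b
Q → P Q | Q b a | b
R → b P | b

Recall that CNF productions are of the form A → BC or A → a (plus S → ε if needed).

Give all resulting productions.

TB → b; TA → a; S → b; P → b; Q → b; R → b; S → TB S; S → TA S; P → R X0; X0 → TB X1; X1 → S TA; P → TB X2; X2 → S X3; X3 → R R; Q → P Q; Q → Q X4; X4 → TB TA; R → TB P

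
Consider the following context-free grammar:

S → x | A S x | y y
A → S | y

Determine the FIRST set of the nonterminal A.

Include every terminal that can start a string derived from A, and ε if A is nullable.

We compute FIRST(A) using the standard algorithm.
FIRST(A) = {x, y}
FIRST(S) = {x, y}
Therefore, FIRST(A) = {x, y}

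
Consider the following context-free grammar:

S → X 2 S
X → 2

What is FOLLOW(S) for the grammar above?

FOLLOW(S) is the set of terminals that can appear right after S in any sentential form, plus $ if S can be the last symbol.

We compute FOLLOW(S) using the standard algorithm.
FOLLOW(S) starts with {$}.
FIRST(S) = {2}
FIRST(X) = {2}
FOLLOW(S) = {$}
FOLLOW(X) = {2}
Therefore, FOLLOW(S) = {$}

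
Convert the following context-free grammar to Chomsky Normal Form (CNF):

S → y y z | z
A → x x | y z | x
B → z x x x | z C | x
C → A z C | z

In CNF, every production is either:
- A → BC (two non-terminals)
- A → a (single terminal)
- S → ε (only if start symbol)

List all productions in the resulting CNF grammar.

TY → y; TZ → z; S → z; TX → x; A → x; B → x; C → z; S → TY X0; X0 → TY TZ; A → TX TX; A → TY TZ; B → TZ X1; X1 → TX X2; X2 → TX TX; B → TZ C; C → A X3; X3 → TZ C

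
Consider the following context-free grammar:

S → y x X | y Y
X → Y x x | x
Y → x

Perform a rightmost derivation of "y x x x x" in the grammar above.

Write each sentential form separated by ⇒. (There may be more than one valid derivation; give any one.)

S ⇒ y x X ⇒ y x Y x x ⇒ y x x x x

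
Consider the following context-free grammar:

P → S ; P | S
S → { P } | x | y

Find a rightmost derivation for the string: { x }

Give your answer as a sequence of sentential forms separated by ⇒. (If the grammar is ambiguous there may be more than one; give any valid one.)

P ⇒ S ⇒ { P } ⇒ { S } ⇒ { x }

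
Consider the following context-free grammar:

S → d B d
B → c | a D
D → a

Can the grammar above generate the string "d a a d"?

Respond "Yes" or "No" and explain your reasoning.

Yes - a valid derivation exists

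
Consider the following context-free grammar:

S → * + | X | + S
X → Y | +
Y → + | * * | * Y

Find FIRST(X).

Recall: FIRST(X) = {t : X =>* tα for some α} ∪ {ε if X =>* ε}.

We compute FIRST(X) using the standard algorithm.
FIRST(S) = {*, +}
FIRST(X) = {*, +}
FIRST(Y) = {*, +}
Therefore, FIRST(X) = {*, +}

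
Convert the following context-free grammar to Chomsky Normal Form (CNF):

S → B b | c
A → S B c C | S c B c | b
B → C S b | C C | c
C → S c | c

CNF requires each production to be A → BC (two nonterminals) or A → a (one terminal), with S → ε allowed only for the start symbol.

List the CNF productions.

TB → b; S → c; TC → c; A → b; B → c; C → c; S → B TB; A → S X0; X0 → B X1; X1 → TC C; A → S X2; X2 → TC X3; X3 → B TC; B → C X4; X4 → S TB; B → C C; C → S TC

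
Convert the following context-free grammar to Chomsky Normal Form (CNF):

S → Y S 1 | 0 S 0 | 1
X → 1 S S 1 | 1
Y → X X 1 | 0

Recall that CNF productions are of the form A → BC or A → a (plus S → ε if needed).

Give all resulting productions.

T1 → 1; T0 → 0; S → 1; X → 1; Y → 0; S → Y X0; X0 → S T1; S → T0 X1; X1 → S T0; X → T1 X2; X2 → S X3; X3 → S T1; Y → X X4; X4 → X T1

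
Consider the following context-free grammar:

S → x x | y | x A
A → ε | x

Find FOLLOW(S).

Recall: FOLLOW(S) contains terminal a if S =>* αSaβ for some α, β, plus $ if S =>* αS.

We compute FOLLOW(S) using the standard algorithm.
FOLLOW(S) starts with {$}.
FIRST(A) = {x, ε}
FIRST(S) = {x, y}
FOLLOW(A) = {$}
FOLLOW(S) = {$}
Therefore, FOLLOW(S) = {$}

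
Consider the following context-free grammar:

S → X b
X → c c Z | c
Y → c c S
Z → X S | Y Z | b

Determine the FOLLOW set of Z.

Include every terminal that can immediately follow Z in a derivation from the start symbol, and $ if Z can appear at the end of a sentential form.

We compute FOLLOW(Z) using the standard algorithm.
FOLLOW(S) starts with {$}.
FIRST(S) = {c}
FIRST(X) = {c}
FIRST(Y) = {c}
FIRST(Z) = {b, c}
FOLLOW(S) = {$, b, c}
FOLLOW(X) = {b, c}
FOLLOW(Y) = {b, c}
FOLLOW(Z) = {b, c}
Therefore, FOLLOW(Z) = {b, c}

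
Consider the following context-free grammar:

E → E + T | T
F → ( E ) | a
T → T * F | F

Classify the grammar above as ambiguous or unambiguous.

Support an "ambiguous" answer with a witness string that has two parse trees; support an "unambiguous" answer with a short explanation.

Unambiguous - every string in the language has a unique parse tree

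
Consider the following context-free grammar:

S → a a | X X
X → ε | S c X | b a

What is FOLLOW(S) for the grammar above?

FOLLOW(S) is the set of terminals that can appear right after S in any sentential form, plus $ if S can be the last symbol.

We compute FOLLOW(S) using the standard algorithm.
FOLLOW(S) starts with {$}.
FIRST(S) = {a, b, c, ε}
FIRST(X) = {a, b, c, ε}
FOLLOW(S) = {$, c}
FOLLOW(X) = {$, a, b, c}
Therefore, FOLLOW(S) = {$, c}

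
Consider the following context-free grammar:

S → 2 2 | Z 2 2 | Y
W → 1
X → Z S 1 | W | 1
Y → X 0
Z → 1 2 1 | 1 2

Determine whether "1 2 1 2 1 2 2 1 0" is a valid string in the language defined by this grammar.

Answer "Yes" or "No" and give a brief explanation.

Yes - a valid derivation exists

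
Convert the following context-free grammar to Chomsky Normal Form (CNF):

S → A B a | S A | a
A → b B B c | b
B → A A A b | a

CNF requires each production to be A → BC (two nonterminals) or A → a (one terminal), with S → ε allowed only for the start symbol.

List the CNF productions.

TA → a; S → a; TB → b; TC → c; A → b; B → a; S → A X0; X0 → B TA; S → S A; A → TB X1; X1 → B X2; X2 → B TC; B → A X3; X3 → A X4; X4 → A TB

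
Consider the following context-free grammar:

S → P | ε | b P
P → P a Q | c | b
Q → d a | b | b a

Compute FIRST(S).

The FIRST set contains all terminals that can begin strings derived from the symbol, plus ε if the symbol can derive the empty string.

We compute FIRST(S) using the standard algorithm.
FIRST(P) = {b, c}
FIRST(Q) = {b, d}
FIRST(S) = {b, c, ε}
Therefore, FIRST(S) = {b, c, ε}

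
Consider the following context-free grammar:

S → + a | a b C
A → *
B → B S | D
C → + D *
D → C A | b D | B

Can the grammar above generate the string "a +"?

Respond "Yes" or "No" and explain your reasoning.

No - no valid derivation exists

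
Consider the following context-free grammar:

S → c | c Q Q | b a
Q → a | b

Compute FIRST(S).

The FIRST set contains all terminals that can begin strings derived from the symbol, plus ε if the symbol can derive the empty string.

We compute FIRST(S) using the standard algorithm.
FIRST(Q) = {a, b}
FIRST(S) = {b, c}
Therefore, FIRST(S) = {b, c}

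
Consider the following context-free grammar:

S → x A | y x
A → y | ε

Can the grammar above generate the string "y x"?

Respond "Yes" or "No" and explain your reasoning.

Yes - a valid derivation exists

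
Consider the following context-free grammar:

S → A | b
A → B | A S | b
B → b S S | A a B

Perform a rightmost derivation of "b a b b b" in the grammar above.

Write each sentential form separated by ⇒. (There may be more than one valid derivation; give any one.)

S ⇒ A ⇒ B ⇒ A a B ⇒ A a b S S ⇒ A a b S b ⇒ A a b b b ⇒ b a b b b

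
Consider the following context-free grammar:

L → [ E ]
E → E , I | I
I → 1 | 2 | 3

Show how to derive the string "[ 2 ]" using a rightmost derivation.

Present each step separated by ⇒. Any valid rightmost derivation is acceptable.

L ⇒ [ E ] ⇒ [ I ] ⇒ [ 2 ]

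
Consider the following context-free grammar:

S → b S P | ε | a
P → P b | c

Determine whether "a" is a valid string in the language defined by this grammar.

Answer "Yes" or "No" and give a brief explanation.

Yes - a valid derivation exists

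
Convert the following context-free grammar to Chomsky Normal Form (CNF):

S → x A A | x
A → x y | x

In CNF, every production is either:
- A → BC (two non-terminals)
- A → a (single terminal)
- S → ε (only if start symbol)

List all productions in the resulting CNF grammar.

TX → x; S → x; TY → y; A → x; S → TX X0; X0 → A A; A → TX TY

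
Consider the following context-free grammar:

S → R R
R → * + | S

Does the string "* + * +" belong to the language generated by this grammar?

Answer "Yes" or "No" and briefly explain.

Yes - a valid derivation exists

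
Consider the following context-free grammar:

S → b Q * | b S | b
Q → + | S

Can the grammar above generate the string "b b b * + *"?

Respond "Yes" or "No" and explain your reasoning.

No - no valid derivation exists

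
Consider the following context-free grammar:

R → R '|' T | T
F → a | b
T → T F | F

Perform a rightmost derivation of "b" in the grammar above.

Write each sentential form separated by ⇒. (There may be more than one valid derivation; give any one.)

R ⇒ T ⇒ F ⇒ b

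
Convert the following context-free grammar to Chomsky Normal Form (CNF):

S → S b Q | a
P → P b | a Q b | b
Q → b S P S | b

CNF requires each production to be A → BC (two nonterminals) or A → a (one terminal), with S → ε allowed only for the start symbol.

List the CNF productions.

TB → b; S → a; TA → a; P → b; Q → b; S → S X0; X0 → TB Q; P → P TB; P → TA X1; X1 → Q TB; Q → TB X2; X2 → S X3; X3 → P S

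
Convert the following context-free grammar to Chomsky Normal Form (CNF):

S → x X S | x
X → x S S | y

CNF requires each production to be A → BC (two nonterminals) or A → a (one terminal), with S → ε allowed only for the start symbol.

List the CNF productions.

TX → x; S → x; X → y; S → TX X0; X0 → X S; X → TX X1; X1 → S S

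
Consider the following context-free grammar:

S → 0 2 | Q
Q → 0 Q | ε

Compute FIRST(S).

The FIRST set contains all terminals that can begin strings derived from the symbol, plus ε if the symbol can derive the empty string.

We compute FIRST(S) using the standard algorithm.
FIRST(Q) = {0, ε}
FIRST(S) = {0, ε}
Therefore, FIRST(S) = {0, ε}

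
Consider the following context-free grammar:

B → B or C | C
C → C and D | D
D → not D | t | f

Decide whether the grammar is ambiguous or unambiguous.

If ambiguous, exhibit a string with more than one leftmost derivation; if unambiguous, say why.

Unambiguous - every string in the language has a unique leftmost derivation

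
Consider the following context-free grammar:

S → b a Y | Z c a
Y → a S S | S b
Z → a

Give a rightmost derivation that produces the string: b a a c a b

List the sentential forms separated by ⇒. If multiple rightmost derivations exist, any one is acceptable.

S ⇒ b a Y ⇒ b a S b ⇒ b a Z c a b ⇒ b a a c a b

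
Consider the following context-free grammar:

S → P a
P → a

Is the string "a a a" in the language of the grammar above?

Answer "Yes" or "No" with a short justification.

No - no valid derivation exists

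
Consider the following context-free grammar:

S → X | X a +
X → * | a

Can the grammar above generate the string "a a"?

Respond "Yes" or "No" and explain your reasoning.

No - no valid derivation exists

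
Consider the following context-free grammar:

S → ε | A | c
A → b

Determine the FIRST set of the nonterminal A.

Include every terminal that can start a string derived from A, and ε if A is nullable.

We compute FIRST(A) using the standard algorithm.
FIRST(A) = {b}
FIRST(S) = {b, c, ε}
Therefore, FIRST(A) = {b}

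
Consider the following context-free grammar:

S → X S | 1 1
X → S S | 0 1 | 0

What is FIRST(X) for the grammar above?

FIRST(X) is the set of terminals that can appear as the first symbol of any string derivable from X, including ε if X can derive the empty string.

We compute FIRST(X) using the standard algorithm.
FIRST(S) = {0, 1}
FIRST(X) = {0, 1}
Therefore, FIRST(X) = {0, 1}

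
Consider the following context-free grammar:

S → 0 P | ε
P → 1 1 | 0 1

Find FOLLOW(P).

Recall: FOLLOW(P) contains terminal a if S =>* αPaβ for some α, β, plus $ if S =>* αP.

We compute FOLLOW(P) using the standard algorithm.
FOLLOW(S) starts with {$}.
FIRST(P) = {0, 1}
FIRST(S) = {0, ε}
FOLLOW(P) = {$}
FOLLOW(S) = {$}
Therefore, FOLLOW(P) = {$}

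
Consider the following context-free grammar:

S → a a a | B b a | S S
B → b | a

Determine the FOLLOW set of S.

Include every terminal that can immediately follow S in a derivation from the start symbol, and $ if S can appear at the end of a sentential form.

We compute FOLLOW(S) using the standard algorithm.
FOLLOW(S) starts with {$}.
FIRST(B) = {a, b}
FIRST(S) = {a, b}
FOLLOW(B) = {b}
FOLLOW(S) = {$, a, b}
Therefore, FOLLOW(S) = {$, a, b}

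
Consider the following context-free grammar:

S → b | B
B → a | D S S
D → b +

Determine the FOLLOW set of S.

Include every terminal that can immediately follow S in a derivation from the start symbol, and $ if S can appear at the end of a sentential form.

We compute FOLLOW(S) using the standard algorithm.
FOLLOW(S) starts with {$}.
FIRST(B) = {a, b}
FIRST(D) = {b}
FIRST(S) = {a, b}
FOLLOW(B) = {$, a, b}
FOLLOW(D) = {a, b}
FOLLOW(S) = {$, a, b}
Therefore, FOLLOW(S) = {$, a, b}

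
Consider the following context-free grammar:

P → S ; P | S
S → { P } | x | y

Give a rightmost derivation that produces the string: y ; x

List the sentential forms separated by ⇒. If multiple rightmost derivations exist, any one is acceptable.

P ⇒ S ; P ⇒ S ; S ⇒ S ; x ⇒ y ; x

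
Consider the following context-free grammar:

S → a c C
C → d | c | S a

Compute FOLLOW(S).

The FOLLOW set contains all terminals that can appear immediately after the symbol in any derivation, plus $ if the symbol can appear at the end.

We compute FOLLOW(S) using the standard algorithm.
FOLLOW(S) starts with {$}.
FIRST(C) = {a, c, d}
FIRST(S) = {a}
FOLLOW(C) = {$, a}
FOLLOW(S) = {$, a}
Therefore, FOLLOW(S) = {$, a}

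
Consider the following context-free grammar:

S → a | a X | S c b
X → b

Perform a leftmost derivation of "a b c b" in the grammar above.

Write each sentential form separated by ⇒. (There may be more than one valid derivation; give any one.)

S ⇒ S c b ⇒ a X c b ⇒ a b c b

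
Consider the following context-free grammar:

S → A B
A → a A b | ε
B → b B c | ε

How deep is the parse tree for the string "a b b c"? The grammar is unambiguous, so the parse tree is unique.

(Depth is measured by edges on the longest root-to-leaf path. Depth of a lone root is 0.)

3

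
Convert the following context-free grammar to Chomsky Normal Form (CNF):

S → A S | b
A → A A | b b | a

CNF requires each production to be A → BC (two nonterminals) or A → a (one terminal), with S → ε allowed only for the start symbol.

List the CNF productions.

S → b; TB → b; A → a; S → A S; A → A A; A → TB TB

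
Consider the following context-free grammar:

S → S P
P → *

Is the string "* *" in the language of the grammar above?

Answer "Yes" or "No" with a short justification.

No - no valid derivation exists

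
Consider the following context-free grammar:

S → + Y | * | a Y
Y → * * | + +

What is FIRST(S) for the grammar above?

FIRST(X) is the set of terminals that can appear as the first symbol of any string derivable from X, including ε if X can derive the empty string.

We compute FIRST(S) using the standard algorithm.
FIRST(S) = {*, +, a}
FIRST(Y) = {*, +}
Therefore, FIRST(S) = {*, +, a}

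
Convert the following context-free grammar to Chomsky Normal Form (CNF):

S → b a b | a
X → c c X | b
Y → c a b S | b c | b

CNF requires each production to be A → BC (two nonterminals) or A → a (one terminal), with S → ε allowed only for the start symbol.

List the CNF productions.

TB → b; TA → a; S → a; TC → c; X → b; Y → b; S → TB X0; X0 → TA TB; X → TC X1; X1 → TC X; Y → TC X2; X2 → TA X3; X3 → TB S; Y → TB TC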